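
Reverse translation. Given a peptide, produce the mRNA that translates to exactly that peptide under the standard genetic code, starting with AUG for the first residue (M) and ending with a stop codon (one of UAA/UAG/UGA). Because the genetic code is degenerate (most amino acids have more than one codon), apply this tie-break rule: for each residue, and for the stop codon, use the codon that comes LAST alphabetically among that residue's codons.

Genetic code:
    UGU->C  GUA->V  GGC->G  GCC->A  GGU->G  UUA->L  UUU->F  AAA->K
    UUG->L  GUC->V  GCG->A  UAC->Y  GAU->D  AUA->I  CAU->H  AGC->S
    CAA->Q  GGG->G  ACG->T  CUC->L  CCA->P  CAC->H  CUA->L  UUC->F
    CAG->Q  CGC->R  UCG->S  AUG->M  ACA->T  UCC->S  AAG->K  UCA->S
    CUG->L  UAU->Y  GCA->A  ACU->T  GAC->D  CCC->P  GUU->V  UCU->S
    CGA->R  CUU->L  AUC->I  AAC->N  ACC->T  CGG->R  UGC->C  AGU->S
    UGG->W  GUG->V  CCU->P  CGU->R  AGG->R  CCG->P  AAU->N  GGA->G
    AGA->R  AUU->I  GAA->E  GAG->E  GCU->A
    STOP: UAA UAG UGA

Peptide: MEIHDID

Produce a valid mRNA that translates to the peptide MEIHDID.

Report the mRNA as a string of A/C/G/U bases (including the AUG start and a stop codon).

Answer: mRNA: AUGGAGAUUCAUGAUAUUGAUUGA

Derivation:
residue 1: M -> AUG (start codon)
residue 2: E codons sorted = GAA,GAG -> pick last = GAG
residue 3: I codons sorted = AUA,AUC,AUU -> pick last = AUU
residue 4: H codons sorted = CAC,CAU -> pick last = CAU
residue 5: D codons sorted = GAC,GAU -> pick last = GAU
residue 6: I codons sorted = AUA,AUC,AUU -> pick last = AUU
residue 7: D codons sorted = GAC,GAU -> pick last = GAU
terminator: stop codons sorted = UAA,UAG,UGA -> pick last = UGA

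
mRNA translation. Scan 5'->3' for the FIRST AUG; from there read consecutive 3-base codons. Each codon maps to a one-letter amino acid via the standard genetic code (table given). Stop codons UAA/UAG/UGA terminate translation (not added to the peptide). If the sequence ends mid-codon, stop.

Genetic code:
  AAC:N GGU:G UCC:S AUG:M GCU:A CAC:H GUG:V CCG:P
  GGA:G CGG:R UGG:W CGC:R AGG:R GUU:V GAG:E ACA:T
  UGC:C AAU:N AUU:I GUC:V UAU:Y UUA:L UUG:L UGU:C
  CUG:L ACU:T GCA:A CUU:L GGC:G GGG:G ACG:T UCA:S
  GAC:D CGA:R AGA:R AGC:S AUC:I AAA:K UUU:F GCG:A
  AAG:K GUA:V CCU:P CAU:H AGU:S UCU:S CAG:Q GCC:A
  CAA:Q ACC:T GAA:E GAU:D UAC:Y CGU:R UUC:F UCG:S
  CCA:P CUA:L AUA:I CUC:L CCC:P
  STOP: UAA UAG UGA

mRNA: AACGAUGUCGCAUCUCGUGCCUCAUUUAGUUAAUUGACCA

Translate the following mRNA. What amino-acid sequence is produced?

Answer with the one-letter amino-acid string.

start AUG at pos 4
pos 4: AUG -> M; peptide=M
pos 7: UCG -> S; peptide=MS
pos 10: CAU -> H; peptide=MSH
pos 13: CUC -> L; peptide=MSHL
pos 16: GUG -> V; peptide=MSHLV
pos 19: CCU -> P; peptide=MSHLVP
pos 22: CAU -> H; peptide=MSHLVPH
pos 25: UUA -> L; peptide=MSHLVPHL
pos 28: GUU -> V; peptide=MSHLVPHLV
pos 31: AAU -> N; peptide=MSHLVPHLVN
pos 34: UGA -> STOP

Answer: MSHLVPHLVN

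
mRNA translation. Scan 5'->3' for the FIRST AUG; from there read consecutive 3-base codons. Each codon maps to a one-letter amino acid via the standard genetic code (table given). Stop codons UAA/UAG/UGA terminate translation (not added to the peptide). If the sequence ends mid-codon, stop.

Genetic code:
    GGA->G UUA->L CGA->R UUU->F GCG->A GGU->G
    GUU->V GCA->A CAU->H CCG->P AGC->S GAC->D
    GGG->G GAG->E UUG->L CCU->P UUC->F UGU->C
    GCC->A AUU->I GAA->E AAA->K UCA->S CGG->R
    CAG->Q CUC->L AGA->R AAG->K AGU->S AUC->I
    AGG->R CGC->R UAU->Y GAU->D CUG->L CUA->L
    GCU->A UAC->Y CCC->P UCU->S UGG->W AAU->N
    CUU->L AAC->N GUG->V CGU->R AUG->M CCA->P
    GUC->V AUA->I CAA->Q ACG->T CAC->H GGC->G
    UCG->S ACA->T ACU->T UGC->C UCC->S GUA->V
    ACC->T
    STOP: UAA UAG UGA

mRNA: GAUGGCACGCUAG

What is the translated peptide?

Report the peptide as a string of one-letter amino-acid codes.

start AUG at pos 1
pos 1: AUG -> M; peptide=M
pos 4: GCA -> A; peptide=MA
pos 7: CGC -> R; peptide=MAR
pos 10: UAG -> STOP

Answer: MAR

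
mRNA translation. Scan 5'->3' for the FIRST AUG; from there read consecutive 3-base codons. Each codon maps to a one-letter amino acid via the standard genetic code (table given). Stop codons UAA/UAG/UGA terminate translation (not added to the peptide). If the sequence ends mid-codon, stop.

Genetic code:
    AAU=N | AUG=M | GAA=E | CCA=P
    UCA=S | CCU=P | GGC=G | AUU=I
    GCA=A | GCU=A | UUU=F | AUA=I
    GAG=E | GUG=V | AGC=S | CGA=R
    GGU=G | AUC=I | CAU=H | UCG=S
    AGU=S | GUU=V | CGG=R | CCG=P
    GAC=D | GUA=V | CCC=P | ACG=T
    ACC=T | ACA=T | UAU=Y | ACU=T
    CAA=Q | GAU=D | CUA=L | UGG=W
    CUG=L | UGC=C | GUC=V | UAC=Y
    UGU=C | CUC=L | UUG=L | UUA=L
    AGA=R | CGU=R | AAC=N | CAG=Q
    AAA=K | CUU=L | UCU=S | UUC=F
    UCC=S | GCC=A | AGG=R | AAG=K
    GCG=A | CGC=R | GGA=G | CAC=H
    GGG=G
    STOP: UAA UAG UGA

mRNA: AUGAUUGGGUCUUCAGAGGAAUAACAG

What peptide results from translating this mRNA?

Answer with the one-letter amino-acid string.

Answer: MIGSSEE

Derivation:
start AUG at pos 0
pos 0: AUG -> M; peptide=M
pos 3: AUU -> I; peptide=MI
pos 6: GGG -> G; peptide=MIG
pos 9: UCU -> S; peptide=MIGS
pos 12: UCA -> S; peptide=MIGSS
pos 15: GAG -> E; peptide=MIGSSE
pos 18: GAA -> E; peptide=MIGSSEE
pos 21: UAA -> STOP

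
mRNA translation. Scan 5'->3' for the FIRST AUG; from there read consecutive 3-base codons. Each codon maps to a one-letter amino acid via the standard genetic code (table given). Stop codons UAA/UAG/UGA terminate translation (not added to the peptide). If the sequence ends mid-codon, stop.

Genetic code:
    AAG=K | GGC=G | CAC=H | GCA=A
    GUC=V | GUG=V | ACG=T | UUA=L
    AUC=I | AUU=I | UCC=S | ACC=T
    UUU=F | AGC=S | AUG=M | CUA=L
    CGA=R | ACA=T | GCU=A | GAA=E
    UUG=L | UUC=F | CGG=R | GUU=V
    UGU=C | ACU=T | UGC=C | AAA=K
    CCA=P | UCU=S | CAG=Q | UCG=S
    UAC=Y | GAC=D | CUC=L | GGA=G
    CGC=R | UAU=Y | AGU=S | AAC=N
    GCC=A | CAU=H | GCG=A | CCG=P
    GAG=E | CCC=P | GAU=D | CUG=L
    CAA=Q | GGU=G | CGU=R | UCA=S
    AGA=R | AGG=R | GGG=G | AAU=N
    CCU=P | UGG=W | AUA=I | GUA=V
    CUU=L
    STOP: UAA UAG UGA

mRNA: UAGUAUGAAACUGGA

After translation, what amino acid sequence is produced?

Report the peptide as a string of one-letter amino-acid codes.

start AUG at pos 4
pos 4: AUG -> M; peptide=M
pos 7: AAA -> K; peptide=MK
pos 10: CUG -> L; peptide=MKL
pos 13: only 2 nt remain (<3), stop (end of mRNA)

Answer: MKL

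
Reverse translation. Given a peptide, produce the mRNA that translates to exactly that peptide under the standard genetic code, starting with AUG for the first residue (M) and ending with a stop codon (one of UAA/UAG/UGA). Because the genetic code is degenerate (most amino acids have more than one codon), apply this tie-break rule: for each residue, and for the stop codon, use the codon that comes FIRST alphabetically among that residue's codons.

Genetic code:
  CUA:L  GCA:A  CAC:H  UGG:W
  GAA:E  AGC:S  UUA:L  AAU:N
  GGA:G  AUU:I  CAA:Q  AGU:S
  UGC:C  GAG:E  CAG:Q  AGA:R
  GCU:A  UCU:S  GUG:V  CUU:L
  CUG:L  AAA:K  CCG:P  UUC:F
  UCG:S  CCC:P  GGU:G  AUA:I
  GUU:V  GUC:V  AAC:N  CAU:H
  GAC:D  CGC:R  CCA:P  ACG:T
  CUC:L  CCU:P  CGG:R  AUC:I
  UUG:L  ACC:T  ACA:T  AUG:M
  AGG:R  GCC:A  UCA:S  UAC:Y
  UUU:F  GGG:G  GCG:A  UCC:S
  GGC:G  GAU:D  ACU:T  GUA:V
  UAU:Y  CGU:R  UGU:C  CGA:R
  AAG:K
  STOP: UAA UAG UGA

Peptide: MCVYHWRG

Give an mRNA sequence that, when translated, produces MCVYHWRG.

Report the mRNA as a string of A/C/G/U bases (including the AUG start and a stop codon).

residue 1: M -> AUG (start codon)
residue 2: C codons sorted = UGC,UGU -> pick first = UGC
residue 3: V codons sorted = GUA,GUC,GUG,GUU -> pick first = GUA
residue 4: Y codons sorted = UAC,UAU -> pick first = UAC
residue 5: H codons sorted = CAC,CAU -> pick first = CAC
residue 6: W -> UGG (only codon)
residue 7: R codons sorted = AGA,AGG,CGA,CGC,CGG,CGU -> pick first = AGA
residue 8: G codons sorted = GGA,GGC,GGG,GGU -> pick first = GGA
terminator: stop codons sorted = UAA,UAG,UGA -> pick first = UAA

Answer: mRNA: AUGUGCGUAUACCACUGGAGAGGAUAA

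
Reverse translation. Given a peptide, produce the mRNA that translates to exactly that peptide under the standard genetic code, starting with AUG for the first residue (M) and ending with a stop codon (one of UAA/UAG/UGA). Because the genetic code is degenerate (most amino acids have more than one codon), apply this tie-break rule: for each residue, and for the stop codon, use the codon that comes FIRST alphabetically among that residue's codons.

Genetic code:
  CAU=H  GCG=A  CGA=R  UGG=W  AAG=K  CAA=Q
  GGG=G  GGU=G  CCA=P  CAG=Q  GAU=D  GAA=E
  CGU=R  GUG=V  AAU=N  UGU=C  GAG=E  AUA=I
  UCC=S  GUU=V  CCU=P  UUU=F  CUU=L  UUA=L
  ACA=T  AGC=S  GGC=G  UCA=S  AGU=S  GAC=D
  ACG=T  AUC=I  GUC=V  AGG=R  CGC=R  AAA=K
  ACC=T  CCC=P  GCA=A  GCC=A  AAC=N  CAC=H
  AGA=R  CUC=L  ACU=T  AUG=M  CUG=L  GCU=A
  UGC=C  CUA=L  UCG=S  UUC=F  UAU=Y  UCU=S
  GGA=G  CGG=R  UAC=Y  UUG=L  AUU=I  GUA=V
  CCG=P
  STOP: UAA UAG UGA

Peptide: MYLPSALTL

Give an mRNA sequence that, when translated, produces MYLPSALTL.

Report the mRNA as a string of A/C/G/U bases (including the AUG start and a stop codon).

residue 1: M -> AUG (start codon)
residue 2: Y codons sorted = UAC,UAU -> pick first = UAC
residue 3: L codons sorted = CUA,CUC,CUG,CUU,UUA,UUG -> pick first = CUA
residue 4: P codons sorted = CCA,CCC,CCG,CCU -> pick first = CCA
residue 5: S codons sorted = AGC,AGU,UCA,UCC,UCG,UCU -> pick first = AGC
residue 6: A codons sorted = GCA,GCC,GCG,GCU -> pick first = GCA
residue 7: L codons sorted = CUA,CUC,CUG,CUU,UUA,UUG -> pick first = CUA
residue 8: T codons sorted = ACA,ACC,ACG,ACU -> pick first = ACA
residue 9: L codons sorted = CUA,CUC,CUG,CUU,UUA,UUG -> pick first = CUA
terminator: stop codons sorted = UAA,UAG,UGA -> pick first = UAA

Answer: mRNA: AUGUACCUACCAAGCGCACUAACACUAUAA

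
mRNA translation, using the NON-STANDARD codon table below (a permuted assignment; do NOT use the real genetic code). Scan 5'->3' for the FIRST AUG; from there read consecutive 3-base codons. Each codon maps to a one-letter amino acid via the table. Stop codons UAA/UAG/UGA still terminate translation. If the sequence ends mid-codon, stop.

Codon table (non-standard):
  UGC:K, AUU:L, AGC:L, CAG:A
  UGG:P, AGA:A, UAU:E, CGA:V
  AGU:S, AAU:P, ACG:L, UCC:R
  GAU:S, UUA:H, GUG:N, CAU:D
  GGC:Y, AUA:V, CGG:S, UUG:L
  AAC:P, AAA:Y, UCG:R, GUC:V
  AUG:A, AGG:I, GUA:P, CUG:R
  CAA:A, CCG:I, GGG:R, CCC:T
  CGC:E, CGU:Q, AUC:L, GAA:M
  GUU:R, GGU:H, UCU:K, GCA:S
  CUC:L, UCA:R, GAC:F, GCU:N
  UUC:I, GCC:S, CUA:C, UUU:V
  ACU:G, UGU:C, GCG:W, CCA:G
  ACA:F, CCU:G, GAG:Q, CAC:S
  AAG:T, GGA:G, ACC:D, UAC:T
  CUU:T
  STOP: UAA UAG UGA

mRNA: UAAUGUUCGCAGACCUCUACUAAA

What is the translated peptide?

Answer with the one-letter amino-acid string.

start AUG at pos 2
pos 2: AUG -> A; peptide=A
pos 5: UUC -> I; peptide=AI
pos 8: GCA -> S; peptide=AIS
pos 11: GAC -> F; peptide=AISF
pos 14: CUC -> L; peptide=AISFL
pos 17: UAC -> T; peptide=AISFLT
pos 20: UAA -> STOP

Answer: AISFLT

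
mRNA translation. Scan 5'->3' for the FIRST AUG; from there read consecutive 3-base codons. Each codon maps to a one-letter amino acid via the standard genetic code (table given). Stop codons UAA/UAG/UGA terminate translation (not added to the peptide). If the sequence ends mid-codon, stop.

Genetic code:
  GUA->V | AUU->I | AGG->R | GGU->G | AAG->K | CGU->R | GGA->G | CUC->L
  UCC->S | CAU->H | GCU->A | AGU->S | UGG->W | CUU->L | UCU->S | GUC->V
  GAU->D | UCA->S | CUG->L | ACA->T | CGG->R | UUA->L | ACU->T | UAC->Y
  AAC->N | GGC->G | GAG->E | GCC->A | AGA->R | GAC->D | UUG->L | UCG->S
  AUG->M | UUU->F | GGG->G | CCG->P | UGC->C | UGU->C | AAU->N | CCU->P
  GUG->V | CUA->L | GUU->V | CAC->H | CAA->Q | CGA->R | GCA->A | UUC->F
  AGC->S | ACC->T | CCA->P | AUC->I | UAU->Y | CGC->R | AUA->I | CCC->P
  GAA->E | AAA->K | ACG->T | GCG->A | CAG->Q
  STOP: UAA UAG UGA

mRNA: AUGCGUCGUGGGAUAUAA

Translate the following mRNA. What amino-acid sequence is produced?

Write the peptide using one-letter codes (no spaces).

Answer: MRRGI

Derivation:
start AUG at pos 0
pos 0: AUG -> M; peptide=M
pos 3: CGU -> R; peptide=MR
pos 6: CGU -> R; peptide=MRR
pos 9: GGG -> G; peptide=MRRG
pos 12: AUA -> I; peptide=MRRGI
pos 15: UAA -> STOP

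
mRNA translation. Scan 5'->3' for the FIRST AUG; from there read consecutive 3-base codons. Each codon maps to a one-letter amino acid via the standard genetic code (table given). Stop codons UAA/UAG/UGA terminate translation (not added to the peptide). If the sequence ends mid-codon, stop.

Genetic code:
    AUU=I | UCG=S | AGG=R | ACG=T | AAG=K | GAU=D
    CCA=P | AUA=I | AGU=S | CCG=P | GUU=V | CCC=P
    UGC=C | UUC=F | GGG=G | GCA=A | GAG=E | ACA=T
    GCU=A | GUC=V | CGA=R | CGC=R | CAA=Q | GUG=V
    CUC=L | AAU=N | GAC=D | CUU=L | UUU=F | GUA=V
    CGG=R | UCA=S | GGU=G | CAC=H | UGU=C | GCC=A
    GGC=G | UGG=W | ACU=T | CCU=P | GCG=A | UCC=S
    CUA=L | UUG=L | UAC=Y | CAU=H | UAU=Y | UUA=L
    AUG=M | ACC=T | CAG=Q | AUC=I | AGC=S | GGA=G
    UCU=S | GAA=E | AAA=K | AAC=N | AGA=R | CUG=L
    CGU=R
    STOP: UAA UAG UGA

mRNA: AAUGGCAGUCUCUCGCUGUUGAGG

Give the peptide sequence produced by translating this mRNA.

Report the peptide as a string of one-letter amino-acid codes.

Answer: MAVSRC

Derivation:
start AUG at pos 1
pos 1: AUG -> M; peptide=M
pos 4: GCA -> A; peptide=MA
pos 7: GUC -> V; peptide=MAV
pos 10: UCU -> S; peptide=MAVS
pos 13: CGC -> R; peptide=MAVSR
pos 16: UGU -> C; peptide=MAVSRC
pos 19: UGA -> STOP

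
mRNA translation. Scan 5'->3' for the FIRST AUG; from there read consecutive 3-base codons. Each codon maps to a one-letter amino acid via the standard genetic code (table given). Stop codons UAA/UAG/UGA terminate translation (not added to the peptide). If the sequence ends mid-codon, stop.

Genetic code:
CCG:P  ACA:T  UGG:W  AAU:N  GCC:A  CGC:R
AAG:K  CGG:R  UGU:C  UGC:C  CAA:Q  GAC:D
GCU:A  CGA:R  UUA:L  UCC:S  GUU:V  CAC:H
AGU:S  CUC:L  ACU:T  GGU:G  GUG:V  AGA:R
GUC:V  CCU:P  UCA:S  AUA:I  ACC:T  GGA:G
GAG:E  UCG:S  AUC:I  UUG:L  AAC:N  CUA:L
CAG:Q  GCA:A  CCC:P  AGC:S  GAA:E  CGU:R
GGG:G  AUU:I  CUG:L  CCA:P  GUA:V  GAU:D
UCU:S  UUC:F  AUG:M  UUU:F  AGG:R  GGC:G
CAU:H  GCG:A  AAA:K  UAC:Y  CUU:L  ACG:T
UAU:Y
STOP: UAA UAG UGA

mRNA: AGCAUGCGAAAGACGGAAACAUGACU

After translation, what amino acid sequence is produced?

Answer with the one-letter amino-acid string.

Answer: MRKTET

Derivation:
start AUG at pos 3
pos 3: AUG -> M; peptide=M
pos 6: CGA -> R; peptide=MR
pos 9: AAG -> K; peptide=MRK
pos 12: ACG -> T; peptide=MRKT
pos 15: GAA -> E; peptide=MRKTE
pos 18: ACA -> T; peptide=MRKTET
pos 21: UGA -> STOP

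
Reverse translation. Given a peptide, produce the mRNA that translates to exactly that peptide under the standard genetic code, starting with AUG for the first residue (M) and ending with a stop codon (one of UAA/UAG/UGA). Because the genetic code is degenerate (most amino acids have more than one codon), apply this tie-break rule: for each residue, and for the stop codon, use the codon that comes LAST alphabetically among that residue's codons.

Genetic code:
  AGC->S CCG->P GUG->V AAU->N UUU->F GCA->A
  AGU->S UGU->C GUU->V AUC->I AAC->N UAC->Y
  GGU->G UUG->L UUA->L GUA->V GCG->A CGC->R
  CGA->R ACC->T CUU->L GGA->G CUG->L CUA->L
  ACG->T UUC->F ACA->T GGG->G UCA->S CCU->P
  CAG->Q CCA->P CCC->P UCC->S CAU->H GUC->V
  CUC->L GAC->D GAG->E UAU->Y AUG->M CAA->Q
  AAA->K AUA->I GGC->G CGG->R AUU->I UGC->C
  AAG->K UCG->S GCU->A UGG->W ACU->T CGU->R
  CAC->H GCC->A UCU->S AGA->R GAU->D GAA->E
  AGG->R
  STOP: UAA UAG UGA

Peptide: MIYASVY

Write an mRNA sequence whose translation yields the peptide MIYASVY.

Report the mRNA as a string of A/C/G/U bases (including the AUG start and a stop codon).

Answer: mRNA: AUGAUUUAUGCUUCUGUUUAUUGA

Derivation:
residue 1: M -> AUG (start codon)
residue 2: I codons sorted = AUA,AUC,AUU -> pick last = AUU
residue 3: Y codons sorted = UAC,UAU -> pick last = UAU
residue 4: A codons sorted = GCA,GCC,GCG,GCU -> pick last = GCU
residue 5: S codons sorted = AGC,AGU,UCA,UCC,UCG,UCU -> pick last = UCU
residue 6: V codons sorted = GUA,GUC,GUG,GUU -> pick last = GUU
residue 7: Y codons sorted = UAC,UAU -> pick last = UAU
terminator: stop codons sorted = UAA,UAG,UGA -> pick last = UGA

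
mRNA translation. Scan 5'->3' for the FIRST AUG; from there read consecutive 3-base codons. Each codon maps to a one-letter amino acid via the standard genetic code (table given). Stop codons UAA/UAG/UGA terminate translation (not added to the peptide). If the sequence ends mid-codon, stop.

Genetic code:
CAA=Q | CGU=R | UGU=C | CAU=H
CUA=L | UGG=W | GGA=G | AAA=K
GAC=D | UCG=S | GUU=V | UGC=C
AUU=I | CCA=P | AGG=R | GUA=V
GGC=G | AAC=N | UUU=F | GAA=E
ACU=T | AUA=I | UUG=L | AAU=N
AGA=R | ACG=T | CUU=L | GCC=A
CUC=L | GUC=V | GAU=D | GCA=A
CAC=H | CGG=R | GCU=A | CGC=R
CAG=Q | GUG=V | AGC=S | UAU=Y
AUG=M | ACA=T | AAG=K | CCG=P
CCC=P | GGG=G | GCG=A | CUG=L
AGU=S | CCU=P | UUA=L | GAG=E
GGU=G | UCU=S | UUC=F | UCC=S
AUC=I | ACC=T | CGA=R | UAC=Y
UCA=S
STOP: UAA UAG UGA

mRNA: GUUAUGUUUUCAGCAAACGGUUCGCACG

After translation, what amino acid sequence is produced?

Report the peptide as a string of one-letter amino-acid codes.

Answer: MFSANGSH

Derivation:
start AUG at pos 3
pos 3: AUG -> M; peptide=M
pos 6: UUU -> F; peptide=MF
pos 9: UCA -> S; peptide=MFS
pos 12: GCA -> A; peptide=MFSA
pos 15: AAC -> N; peptide=MFSAN
pos 18: GGU -> G; peptide=MFSANG
pos 21: UCG -> S; peptide=MFSANGS
pos 24: CAC -> H; peptide=MFSANGSH
pos 27: only 1 nt remain (<3), stop (end of mRNA)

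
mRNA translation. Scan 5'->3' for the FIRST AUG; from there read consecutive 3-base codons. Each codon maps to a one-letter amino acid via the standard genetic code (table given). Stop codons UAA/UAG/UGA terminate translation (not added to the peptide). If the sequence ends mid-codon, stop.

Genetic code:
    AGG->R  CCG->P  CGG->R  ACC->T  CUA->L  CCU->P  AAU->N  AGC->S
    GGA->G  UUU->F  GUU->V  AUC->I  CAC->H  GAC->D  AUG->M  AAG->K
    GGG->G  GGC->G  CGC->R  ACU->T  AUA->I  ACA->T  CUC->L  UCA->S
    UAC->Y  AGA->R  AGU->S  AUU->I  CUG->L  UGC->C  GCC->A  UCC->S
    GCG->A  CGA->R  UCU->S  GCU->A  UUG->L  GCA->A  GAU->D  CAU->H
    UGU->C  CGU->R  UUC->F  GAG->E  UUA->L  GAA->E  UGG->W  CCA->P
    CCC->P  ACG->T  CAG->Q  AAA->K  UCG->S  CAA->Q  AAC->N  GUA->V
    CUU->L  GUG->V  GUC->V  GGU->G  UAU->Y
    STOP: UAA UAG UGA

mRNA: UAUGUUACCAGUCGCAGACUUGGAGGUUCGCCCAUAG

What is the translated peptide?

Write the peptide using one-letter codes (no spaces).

start AUG at pos 1
pos 1: AUG -> M; peptide=M
pos 4: UUA -> L; peptide=ML
pos 7: CCA -> P; peptide=MLP
pos 10: GUC -> V; peptide=MLPV
pos 13: GCA -> A; peptide=MLPVA
pos 16: GAC -> D; peptide=MLPVAD
pos 19: UUG -> L; peptide=MLPVADL
pos 22: GAG -> E; peptide=MLPVADLE
pos 25: GUU -> V; peptide=MLPVADLEV
pos 28: CGC -> R; peptide=MLPVADLEVR
pos 31: CCA -> P; peptide=MLPVADLEVRP
pos 34: UAG -> STOP

Answer: MLPVADLEVRP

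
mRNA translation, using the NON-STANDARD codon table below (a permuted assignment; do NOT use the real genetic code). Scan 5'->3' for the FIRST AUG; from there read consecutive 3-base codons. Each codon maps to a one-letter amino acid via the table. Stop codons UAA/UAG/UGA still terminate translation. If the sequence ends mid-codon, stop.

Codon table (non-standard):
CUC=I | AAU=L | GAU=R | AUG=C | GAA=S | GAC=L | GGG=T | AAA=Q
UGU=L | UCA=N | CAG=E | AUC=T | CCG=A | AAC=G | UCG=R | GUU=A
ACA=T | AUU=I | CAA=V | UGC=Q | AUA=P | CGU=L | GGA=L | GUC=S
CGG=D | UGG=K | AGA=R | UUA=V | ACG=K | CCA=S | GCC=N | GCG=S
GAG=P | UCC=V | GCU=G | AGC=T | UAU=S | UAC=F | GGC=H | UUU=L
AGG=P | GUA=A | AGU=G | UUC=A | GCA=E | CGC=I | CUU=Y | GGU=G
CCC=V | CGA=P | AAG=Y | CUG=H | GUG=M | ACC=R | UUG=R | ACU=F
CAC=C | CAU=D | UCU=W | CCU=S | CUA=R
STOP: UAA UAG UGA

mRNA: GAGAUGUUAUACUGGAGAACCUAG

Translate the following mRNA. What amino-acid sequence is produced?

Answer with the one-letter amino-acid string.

Answer: CVFKRR

Derivation:
start AUG at pos 3
pos 3: AUG -> C; peptide=C
pos 6: UUA -> V; peptide=CV
pos 9: UAC -> F; peptide=CVF
pos 12: UGG -> K; peptide=CVFK
pos 15: AGA -> R; peptide=CVFKR
pos 18: ACC -> R; peptide=CVFKRR
pos 21: UAG -> STOP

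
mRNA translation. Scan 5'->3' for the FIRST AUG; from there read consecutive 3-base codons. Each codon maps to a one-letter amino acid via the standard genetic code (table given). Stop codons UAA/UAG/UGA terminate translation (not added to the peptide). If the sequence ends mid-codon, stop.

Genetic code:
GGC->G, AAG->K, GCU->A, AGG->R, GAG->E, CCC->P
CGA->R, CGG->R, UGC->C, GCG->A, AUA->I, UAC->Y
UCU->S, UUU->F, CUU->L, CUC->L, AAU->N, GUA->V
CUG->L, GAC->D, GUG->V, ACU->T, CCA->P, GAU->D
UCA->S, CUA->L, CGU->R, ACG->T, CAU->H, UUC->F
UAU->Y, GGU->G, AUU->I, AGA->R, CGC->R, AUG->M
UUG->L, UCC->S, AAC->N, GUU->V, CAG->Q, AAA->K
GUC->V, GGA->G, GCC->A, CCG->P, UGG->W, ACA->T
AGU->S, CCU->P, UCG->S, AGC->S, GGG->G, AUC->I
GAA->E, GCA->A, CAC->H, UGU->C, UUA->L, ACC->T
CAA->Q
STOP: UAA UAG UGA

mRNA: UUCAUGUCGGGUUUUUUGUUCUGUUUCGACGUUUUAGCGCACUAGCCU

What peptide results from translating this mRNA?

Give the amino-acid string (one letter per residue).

start AUG at pos 3
pos 3: AUG -> M; peptide=M
pos 6: UCG -> S; peptide=MS
pos 9: GGU -> G; peptide=MSG
pos 12: UUU -> F; peptide=MSGF
pos 15: UUG -> L; peptide=MSGFL
pos 18: UUC -> F; peptide=MSGFLF
pos 21: UGU -> C; peptide=MSGFLFC
pos 24: UUC -> F; peptide=MSGFLFCF
pos 27: GAC -> D; peptide=MSGFLFCFD
pos 30: GUU -> V; peptide=MSGFLFCFDV
pos 33: UUA -> L; peptide=MSGFLFCFDVL
pos 36: GCG -> A; peptide=MSGFLFCFDVLA
pos 39: CAC -> H; peptide=MSGFLFCFDVLAH
pos 42: UAG -> STOP

Answer: MSGFLFCFDVLAH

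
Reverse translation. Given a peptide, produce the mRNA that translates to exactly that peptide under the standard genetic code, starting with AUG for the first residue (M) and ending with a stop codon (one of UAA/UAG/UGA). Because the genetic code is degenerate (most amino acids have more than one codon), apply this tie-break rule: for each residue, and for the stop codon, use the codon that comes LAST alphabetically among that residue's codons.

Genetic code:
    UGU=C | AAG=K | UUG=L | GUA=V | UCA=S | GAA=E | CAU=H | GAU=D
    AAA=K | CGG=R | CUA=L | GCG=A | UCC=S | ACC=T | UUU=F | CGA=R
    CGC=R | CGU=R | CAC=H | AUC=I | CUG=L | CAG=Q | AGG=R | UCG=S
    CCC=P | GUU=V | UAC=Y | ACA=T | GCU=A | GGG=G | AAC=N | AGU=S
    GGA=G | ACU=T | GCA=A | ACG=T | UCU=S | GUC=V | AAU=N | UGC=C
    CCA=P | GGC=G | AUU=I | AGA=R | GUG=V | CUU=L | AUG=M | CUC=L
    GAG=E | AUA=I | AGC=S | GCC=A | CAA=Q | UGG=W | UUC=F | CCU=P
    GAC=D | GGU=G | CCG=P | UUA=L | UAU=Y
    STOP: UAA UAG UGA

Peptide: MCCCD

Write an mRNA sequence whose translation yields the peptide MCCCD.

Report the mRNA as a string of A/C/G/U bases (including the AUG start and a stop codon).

Answer: mRNA: AUGUGUUGUUGUGAUUGA

Derivation:
residue 1: M -> AUG (start codon)
residue 2: C codons sorted = UGC,UGU -> pick last = UGU
residue 3: C codons sorted = UGC,UGU -> pick last = UGU
residue 4: C codons sorted = UGC,UGU -> pick last = UGU
residue 5: D codons sorted = GAC,GAU -> pick last = GAU
terminator: stop codons sorted = UAA,UAG,UGA -> pick last = UGA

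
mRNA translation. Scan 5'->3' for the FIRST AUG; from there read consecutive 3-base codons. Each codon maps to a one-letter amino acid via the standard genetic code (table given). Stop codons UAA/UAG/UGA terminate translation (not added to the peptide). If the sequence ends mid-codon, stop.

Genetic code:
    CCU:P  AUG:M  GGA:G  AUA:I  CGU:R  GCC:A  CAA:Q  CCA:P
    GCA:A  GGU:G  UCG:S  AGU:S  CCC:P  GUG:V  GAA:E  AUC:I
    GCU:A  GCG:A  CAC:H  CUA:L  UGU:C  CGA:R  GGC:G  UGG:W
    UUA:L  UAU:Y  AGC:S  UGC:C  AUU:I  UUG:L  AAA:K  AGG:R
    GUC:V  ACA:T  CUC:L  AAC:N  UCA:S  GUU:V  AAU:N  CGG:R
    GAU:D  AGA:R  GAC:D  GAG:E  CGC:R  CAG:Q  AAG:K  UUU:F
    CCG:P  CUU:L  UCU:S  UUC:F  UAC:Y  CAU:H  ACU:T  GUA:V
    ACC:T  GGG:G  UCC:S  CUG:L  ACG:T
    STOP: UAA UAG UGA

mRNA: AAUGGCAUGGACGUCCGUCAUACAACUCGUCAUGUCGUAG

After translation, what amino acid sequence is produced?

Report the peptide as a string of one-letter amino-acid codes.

Answer: MAWTSVIQLVMS

Derivation:
start AUG at pos 1
pos 1: AUG -> M; peptide=M
pos 4: GCA -> A; peptide=MA
pos 7: UGG -> W; peptide=MAW
pos 10: ACG -> T; peptide=MAWT
pos 13: UCC -> S; peptide=MAWTS
pos 16: GUC -> V; peptide=MAWTSV
pos 19: AUA -> I; peptide=MAWTSVI
pos 22: CAA -> Q; peptide=MAWTSVIQ
pos 25: CUC -> L; peptide=MAWTSVIQL
pos 28: GUC -> V; peptide=MAWTSVIQLV
pos 31: AUG -> M; peptide=MAWTSVIQLVM
pos 34: UCG -> S; peptide=MAWTSVIQLVMS
pos 37: UAG -> STOP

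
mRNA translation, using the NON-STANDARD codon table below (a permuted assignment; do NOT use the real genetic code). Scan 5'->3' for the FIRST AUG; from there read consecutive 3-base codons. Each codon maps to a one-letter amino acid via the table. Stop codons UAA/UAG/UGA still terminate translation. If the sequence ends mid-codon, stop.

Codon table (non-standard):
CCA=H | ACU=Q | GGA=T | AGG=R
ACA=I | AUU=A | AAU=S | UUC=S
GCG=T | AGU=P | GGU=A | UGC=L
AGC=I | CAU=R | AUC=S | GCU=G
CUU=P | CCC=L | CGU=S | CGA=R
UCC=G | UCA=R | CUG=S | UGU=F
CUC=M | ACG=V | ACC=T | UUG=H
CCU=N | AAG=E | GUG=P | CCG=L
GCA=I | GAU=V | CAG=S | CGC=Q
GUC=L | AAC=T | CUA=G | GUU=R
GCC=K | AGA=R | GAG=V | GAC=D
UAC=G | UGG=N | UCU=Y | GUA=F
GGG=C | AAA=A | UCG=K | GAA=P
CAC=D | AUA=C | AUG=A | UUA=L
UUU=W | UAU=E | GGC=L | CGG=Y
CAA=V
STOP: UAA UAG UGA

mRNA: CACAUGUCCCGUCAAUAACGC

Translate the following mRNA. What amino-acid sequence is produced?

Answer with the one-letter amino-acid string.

start AUG at pos 3
pos 3: AUG -> A; peptide=A
pos 6: UCC -> G; peptide=AG
pos 9: CGU -> S; peptide=AGS
pos 12: CAA -> V; peptide=AGSV
pos 15: UAA -> STOP

Answer: AGSV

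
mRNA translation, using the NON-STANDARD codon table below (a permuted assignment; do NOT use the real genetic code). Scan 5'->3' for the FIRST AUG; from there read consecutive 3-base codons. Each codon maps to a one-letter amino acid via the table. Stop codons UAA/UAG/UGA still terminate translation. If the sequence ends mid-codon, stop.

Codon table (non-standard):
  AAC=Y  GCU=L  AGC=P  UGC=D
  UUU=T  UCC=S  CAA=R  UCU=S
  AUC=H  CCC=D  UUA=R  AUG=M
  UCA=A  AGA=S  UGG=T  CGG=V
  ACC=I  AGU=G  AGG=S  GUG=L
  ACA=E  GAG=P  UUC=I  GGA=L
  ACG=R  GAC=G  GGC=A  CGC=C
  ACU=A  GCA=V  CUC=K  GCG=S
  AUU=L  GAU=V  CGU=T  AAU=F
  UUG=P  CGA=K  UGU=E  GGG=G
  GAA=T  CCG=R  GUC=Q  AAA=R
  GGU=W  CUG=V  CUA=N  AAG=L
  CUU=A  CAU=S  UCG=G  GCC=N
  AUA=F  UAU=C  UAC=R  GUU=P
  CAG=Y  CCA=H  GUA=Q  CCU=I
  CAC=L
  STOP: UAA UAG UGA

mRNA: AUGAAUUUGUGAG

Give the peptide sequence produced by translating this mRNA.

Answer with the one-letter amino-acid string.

Answer: MFP

Derivation:
start AUG at pos 0
pos 0: AUG -> M; peptide=M
pos 3: AAU -> F; peptide=MF
pos 6: UUG -> P; peptide=MFP
pos 9: UGA -> STOP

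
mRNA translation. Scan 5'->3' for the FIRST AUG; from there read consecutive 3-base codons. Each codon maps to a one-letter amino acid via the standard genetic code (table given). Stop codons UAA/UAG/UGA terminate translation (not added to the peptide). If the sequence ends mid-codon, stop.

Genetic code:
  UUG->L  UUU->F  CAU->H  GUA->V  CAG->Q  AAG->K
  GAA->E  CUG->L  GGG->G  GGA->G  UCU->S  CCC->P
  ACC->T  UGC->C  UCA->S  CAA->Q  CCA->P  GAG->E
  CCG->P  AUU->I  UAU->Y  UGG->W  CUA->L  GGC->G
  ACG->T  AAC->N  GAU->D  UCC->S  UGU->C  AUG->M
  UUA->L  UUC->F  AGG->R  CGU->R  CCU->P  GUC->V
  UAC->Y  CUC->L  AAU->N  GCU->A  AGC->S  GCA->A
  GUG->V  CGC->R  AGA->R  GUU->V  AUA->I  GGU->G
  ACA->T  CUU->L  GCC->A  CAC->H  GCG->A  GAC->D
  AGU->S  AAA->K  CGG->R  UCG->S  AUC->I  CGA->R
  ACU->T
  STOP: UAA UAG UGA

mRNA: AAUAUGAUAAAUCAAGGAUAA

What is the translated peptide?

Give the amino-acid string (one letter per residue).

Answer: MINQG

Derivation:
start AUG at pos 3
pos 3: AUG -> M; peptide=M
pos 6: AUA -> I; peptide=MI
pos 9: AAU -> N; peptide=MIN
pos 12: CAA -> Q; peptide=MINQ
pos 15: GGA -> G; peptide=MINQG
pos 18: UAA -> STOP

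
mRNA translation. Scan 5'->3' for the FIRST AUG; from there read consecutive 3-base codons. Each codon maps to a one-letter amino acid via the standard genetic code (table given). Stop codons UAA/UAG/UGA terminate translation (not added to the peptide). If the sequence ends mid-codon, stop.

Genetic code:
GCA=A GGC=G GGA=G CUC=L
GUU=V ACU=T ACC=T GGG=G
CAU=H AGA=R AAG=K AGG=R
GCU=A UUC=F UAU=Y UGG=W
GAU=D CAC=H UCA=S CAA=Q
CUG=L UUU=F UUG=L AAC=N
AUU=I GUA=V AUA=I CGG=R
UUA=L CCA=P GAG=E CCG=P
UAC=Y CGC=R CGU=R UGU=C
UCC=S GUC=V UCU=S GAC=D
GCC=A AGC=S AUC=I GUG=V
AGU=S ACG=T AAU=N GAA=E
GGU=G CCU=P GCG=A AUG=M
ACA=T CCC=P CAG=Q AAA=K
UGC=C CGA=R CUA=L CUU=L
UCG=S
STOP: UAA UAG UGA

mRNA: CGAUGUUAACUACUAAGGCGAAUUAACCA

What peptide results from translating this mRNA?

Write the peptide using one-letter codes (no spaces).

Answer: MLTTKAN

Derivation:
start AUG at pos 2
pos 2: AUG -> M; peptide=M
pos 5: UUA -> L; peptide=ML
pos 8: ACU -> T; peptide=MLT
pos 11: ACU -> T; peptide=MLTT
pos 14: AAG -> K; peptide=MLTTK
pos 17: GCG -> A; peptide=MLTTKA
pos 20: AAU -> N; peptide=MLTTKAN
pos 23: UAA -> STOP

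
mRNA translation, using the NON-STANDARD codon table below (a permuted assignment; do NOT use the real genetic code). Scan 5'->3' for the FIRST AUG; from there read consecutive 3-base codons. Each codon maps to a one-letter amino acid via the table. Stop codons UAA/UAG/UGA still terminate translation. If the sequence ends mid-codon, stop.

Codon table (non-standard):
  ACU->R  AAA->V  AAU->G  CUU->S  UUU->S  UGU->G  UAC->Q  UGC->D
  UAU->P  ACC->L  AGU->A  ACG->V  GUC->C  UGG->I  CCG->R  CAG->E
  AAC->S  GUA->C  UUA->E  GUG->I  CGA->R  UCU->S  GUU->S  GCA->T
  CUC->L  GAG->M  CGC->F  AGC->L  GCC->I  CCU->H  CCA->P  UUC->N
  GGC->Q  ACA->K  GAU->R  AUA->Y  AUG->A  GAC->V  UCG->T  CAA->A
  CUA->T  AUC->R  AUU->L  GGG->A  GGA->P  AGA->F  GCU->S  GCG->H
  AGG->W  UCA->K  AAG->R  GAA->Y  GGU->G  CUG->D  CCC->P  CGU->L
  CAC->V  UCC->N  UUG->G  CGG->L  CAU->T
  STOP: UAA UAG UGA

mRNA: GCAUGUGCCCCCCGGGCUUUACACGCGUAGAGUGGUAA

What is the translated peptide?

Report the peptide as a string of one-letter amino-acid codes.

start AUG at pos 2
pos 2: AUG -> A; peptide=A
pos 5: UGC -> D; peptide=AD
pos 8: CCC -> P; peptide=ADP
pos 11: CCG -> R; peptide=ADPR
pos 14: GGC -> Q; peptide=ADPRQ
pos 17: UUU -> S; peptide=ADPRQS
pos 20: ACA -> K; peptide=ADPRQSK
pos 23: CGC -> F; peptide=ADPRQSKF
pos 26: GUA -> C; peptide=ADPRQSKFC
pos 29: GAG -> M; peptide=ADPRQSKFCM
pos 32: UGG -> I; peptide=ADPRQSKFCMI
pos 35: UAA -> STOP

Answer: ADPRQSKFCMI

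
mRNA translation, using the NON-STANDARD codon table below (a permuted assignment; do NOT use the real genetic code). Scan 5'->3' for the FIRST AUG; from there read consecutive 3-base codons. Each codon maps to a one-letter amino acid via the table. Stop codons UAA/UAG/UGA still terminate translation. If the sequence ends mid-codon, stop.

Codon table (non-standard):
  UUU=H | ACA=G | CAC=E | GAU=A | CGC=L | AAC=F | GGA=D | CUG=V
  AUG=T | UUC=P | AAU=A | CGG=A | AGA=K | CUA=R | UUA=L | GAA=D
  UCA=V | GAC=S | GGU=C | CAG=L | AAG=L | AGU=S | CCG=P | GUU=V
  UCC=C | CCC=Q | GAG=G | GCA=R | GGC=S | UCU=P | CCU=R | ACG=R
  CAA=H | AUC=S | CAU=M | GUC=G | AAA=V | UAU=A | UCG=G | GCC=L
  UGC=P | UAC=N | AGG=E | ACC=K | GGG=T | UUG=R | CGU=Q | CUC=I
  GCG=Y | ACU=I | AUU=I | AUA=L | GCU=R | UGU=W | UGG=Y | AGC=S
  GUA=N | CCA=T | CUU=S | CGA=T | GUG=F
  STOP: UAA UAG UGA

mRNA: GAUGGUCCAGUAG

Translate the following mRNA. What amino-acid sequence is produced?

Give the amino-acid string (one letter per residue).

start AUG at pos 1
pos 1: AUG -> T; peptide=T
pos 4: GUC -> G; peptide=TG
pos 7: CAG -> L; peptide=TGL
pos 10: UAG -> STOP

Answer: TGL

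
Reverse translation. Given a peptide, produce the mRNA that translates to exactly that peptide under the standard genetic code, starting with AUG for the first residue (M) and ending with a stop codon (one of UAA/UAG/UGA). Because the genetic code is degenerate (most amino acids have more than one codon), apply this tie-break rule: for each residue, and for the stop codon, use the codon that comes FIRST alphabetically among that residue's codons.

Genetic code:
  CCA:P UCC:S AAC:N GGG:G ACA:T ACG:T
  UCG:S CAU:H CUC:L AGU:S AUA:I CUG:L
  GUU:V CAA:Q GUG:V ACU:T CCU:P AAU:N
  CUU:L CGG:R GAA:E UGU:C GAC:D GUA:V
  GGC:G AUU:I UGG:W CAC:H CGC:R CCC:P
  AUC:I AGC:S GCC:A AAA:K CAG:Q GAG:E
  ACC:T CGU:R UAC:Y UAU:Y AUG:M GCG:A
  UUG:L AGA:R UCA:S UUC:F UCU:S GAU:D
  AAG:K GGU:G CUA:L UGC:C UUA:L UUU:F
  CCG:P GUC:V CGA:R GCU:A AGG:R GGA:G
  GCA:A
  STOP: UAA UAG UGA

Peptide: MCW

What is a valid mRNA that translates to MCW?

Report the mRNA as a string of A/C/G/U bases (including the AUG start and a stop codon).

residue 1: M -> AUG (start codon)
residue 2: C codons sorted = UGC,UGU -> pick first = UGC
residue 3: W -> UGG (only codon)
terminator: stop codons sorted = UAA,UAG,UGA -> pick first = UAA

Answer: mRNA: AUGUGCUGGUAA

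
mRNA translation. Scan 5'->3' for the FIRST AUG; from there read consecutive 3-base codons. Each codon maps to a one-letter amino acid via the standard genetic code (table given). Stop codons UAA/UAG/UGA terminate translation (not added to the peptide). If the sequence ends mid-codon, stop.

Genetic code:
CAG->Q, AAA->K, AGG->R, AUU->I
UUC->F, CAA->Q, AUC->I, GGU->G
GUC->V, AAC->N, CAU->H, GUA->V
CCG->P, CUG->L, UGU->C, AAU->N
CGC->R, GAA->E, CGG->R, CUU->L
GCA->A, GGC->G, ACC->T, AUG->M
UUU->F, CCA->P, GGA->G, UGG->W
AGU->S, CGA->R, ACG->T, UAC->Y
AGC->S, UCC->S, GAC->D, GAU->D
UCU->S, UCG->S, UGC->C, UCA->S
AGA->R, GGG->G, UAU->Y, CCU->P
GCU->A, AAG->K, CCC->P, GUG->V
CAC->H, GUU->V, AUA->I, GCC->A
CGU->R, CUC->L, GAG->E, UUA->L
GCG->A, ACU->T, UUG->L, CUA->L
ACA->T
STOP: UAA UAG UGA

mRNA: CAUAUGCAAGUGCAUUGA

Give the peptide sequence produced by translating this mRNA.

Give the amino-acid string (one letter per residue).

Answer: MQVH

Derivation:
start AUG at pos 3
pos 3: AUG -> M; peptide=M
pos 6: CAA -> Q; peptide=MQ
pos 9: GUG -> V; peptide=MQV
pos 12: CAU -> H; peptide=MQVH
pos 15: UGA -> STOP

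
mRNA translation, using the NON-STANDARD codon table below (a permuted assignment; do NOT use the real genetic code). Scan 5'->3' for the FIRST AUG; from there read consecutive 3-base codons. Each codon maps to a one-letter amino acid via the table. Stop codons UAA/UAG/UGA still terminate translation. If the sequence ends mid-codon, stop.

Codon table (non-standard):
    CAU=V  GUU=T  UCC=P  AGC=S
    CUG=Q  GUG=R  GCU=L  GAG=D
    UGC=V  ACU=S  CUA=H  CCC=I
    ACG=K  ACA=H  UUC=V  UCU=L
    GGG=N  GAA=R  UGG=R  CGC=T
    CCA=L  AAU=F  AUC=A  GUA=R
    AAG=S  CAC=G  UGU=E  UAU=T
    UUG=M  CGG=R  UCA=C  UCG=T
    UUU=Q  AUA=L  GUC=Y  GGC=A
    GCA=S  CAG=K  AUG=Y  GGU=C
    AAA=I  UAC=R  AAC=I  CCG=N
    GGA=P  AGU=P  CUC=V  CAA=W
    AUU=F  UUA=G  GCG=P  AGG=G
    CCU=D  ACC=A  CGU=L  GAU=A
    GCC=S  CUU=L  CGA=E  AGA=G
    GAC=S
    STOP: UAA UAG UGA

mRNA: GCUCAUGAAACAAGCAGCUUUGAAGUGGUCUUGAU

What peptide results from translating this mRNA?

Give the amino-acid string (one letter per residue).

start AUG at pos 4
pos 4: AUG -> Y; peptide=Y
pos 7: AAA -> I; peptide=YI
pos 10: CAA -> W; peptide=YIW
pos 13: GCA -> S; peptide=YIWS
pos 16: GCU -> L; peptide=YIWSL
pos 19: UUG -> M; peptide=YIWSLM
pos 22: AAG -> S; peptide=YIWSLMS
pos 25: UGG -> R; peptide=YIWSLMSR
pos 28: UCU -> L; peptide=YIWSLMSRL
pos 31: UGA -> STOP

Answer: YIWSLMSRL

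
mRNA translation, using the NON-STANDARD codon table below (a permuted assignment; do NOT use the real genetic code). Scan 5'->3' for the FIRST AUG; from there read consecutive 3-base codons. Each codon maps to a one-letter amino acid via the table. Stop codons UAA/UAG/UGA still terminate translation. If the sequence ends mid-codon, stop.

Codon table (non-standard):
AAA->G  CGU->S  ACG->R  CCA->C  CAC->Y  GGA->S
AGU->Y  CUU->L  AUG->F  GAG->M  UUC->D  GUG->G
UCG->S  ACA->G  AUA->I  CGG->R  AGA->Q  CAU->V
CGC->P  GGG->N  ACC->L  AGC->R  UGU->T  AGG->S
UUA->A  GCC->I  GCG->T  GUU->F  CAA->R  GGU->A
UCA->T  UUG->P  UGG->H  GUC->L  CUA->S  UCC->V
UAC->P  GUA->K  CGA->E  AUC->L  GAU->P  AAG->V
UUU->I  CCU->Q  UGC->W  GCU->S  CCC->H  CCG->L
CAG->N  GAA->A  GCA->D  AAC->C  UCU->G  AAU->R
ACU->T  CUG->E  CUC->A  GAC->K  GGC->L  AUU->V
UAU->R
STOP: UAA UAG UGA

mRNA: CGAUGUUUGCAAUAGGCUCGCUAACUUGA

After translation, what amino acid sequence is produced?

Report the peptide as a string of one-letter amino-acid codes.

start AUG at pos 2
pos 2: AUG -> F; peptide=F
pos 5: UUU -> I; peptide=FI
pos 8: GCA -> D; peptide=FID
pos 11: AUA -> I; peptide=FIDI
pos 14: GGC -> L; peptide=FIDIL
pos 17: UCG -> S; peptide=FIDILS
pos 20: CUA -> S; peptide=FIDILSS
pos 23: ACU -> T; peptide=FIDILSST
pos 26: UGA -> STOP

Answer: FIDILSST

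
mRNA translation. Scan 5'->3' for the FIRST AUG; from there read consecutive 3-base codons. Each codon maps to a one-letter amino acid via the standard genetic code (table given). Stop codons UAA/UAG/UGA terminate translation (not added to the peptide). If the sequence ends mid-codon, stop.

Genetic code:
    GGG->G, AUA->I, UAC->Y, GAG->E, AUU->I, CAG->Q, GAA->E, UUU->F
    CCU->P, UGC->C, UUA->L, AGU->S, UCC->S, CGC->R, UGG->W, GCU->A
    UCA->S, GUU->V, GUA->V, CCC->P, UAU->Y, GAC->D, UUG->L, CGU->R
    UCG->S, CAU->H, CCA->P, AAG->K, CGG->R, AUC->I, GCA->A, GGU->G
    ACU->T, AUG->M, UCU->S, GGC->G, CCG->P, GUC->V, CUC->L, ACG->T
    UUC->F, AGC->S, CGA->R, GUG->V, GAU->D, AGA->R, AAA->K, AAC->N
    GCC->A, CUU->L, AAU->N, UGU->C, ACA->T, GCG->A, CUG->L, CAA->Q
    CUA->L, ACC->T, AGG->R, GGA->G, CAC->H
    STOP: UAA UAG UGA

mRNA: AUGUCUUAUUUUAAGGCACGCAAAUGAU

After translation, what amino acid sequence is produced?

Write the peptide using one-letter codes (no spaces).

start AUG at pos 0
pos 0: AUG -> M; peptide=M
pos 3: UCU -> S; peptide=MS
pos 6: UAU -> Y; peptide=MSY
pos 9: UUU -> F; peptide=MSYF
pos 12: AAG -> K; peptide=MSYFK
pos 15: GCA -> A; peptide=MSYFKA
pos 18: CGC -> R; peptide=MSYFKAR
pos 21: AAA -> K; peptide=MSYFKARK
pos 24: UGA -> STOP

Answer: MSYFKARK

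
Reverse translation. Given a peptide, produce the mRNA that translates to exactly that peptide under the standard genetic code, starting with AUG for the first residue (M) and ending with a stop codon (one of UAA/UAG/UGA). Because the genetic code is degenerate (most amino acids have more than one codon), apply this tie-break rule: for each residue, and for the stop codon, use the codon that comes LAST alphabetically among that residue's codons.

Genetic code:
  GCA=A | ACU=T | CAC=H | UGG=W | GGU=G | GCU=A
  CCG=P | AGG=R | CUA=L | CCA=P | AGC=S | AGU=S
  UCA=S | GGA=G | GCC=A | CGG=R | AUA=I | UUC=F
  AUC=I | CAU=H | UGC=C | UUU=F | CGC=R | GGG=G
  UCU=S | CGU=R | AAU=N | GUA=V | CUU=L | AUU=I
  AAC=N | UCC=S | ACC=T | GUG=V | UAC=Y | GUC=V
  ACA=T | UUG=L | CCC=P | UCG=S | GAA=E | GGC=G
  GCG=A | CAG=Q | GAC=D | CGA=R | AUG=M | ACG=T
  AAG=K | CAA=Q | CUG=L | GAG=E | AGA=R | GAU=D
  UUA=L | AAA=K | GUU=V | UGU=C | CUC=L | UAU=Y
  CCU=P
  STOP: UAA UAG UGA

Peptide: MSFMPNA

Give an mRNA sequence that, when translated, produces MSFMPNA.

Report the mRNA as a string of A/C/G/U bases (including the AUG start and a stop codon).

Answer: mRNA: AUGUCUUUUAUGCCUAAUGCUUGA

Derivation:
residue 1: M -> AUG (start codon)
residue 2: S codons sorted = AGC,AGU,UCA,UCC,UCG,UCU -> pick last = UCU
residue 3: F codons sorted = UUC,UUU -> pick last = UUU
residue 4: M -> AUG (only codon)
residue 5: P codons sorted = CCA,CCC,CCG,CCU -> pick last = CCU
residue 6: N codons sorted = AAC,AAU -> pick last = AAU
residue 7: A codons sorted = GCA,GCC,GCG,GCU -> pick last = GCU
terminator: stop codons sorted = UAA,UAG,UGA -> pick last = UGA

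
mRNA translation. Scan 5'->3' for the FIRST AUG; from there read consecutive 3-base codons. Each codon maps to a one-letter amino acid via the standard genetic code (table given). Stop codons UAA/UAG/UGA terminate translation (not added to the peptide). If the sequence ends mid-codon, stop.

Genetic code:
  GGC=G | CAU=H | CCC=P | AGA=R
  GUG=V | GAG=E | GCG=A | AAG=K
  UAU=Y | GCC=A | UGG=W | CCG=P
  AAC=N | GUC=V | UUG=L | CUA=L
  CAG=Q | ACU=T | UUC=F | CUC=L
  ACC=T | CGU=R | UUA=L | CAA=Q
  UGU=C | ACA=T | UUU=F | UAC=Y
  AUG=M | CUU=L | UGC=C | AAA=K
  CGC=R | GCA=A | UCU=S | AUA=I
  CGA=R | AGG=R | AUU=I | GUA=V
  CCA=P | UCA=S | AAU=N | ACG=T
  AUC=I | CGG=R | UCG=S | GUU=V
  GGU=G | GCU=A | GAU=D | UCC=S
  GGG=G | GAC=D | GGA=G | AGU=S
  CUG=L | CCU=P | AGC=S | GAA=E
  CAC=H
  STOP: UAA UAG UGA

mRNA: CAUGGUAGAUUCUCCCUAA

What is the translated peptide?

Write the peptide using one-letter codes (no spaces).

Answer: MVDSP

Derivation:
start AUG at pos 1
pos 1: AUG -> M; peptide=M
pos 4: GUA -> V; peptide=MV
pos 7: GAU -> D; peptide=MVD
pos 10: UCU -> S; peptide=MVDS
pos 13: CCC -> P; peptide=MVDSP
pos 16: UAA -> STOP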